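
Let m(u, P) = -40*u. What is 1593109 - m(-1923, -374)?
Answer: 1516189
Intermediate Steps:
1593109 - m(-1923, -374) = 1593109 - (-40)*(-1923) = 1593109 - 1*76920 = 1593109 - 76920 = 1516189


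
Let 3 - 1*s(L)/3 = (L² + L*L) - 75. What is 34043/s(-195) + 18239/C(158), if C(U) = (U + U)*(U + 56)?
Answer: 463709023/3853147896 ≈ 0.12035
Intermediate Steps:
s(L) = 234 - 6*L² (s(L) = 9 - 3*((L² + L*L) - 75) = 9 - 3*((L² + L²) - 75) = 9 - 3*(2*L² - 75) = 9 - 3*(-75 + 2*L²) = 9 + (225 - 6*L²) = 234 - 6*L²)
C(U) = 2*U*(56 + U) (C(U) = (2*U)*(56 + U) = 2*U*(56 + U))
34043/s(-195) + 18239/C(158) = 34043/(234 - 6*(-195)²) + 18239/((2*158*(56 + 158))) = 34043/(234 - 6*38025) + 18239/((2*158*214)) = 34043/(234 - 228150) + 18239/67624 = 34043/(-227916) + 18239*(1/67624) = 34043*(-1/227916) + 18239/67624 = -34043/227916 + 18239/67624 = 463709023/3853147896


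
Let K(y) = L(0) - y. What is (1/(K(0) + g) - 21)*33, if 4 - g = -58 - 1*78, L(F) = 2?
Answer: -98373/142 ≈ -692.77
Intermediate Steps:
g = 140 (g = 4 - (-58 - 1*78) = 4 - (-58 - 78) = 4 - 1*(-136) = 4 + 136 = 140)
K(y) = 2 - y
(1/(K(0) + g) - 21)*33 = (1/((2 - 1*0) + 140) - 21)*33 = (1/((2 + 0) + 140) - 21)*33 = (1/(2 + 140) - 21)*33 = (1/142 - 21)*33 = -2981/142*33 = -98373/142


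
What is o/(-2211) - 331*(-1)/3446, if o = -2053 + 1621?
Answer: 740171/2539702 ≈ 0.29144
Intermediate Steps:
o = -432
o/(-2211) - 331*(-1)/3446 = -432/(-2211) - 331*(-1)/3446 = -432*(-1/2211) + 331*(1/3446) = 144/737 + 331/3446 = 740171/2539702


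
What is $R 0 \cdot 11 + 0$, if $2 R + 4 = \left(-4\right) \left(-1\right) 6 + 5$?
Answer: $0$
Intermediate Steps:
$R = \frac{25}{2}$ ($R = -2 + \frac{\left(-4\right) \left(-1\right) 6 + 5}{2} = -2 + \frac{4 \cdot 6 + 5}{2} = -2 + \frac{24 + 5}{2} = -2 + \frac{1}{2} \cdot 29 = -2 + \frac{29}{2} = \frac{25}{2} \approx 12.5$)
$R 0 \cdot 11 + 0 = \frac{25}{2} \cdot 0 \cdot 11 + 0 = 0 \cdot 11 + 0 = 0 + 0 = 0$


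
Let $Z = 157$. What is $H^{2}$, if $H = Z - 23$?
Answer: $17956$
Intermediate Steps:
$H = 134$ ($H = 157 - 23 = 134$)
$H^{2} = 134^{2} = 17956$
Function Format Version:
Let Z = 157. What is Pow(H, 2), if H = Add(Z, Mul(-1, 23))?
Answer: 17956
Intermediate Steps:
H = 134 (H = Add(157, Mul(-1, 23)) = Add(157, -23) = 134)
Pow(H, 2) = Pow(134, 2) = 17956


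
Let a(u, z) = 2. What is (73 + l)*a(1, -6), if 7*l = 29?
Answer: 1080/7 ≈ 154.29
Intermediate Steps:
l = 29/7 (l = (⅐)*29 = 29/7 ≈ 4.1429)
(73 + l)*a(1, -6) = (73 + 29/7)*2 = (540/7)*2 = 1080/7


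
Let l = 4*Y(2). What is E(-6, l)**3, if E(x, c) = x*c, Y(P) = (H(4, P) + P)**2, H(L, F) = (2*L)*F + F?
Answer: -884736000000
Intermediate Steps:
H(L, F) = F + 2*F*L (H(L, F) = 2*F*L + F = F + 2*F*L)
Y(P) = 100*P**2 (Y(P) = (P*(1 + 2*4) + P)**2 = (P*(1 + 8) + P)**2 = (P*9 + P)**2 = (9*P + P)**2 = (10*P)**2 = 100*P**2)
l = 1600 (l = 4*(100*2**2) = 4*(100*4) = 4*400 = 1600)
E(x, c) = c*x
E(-6, l)**3 = (1600*(-6))**3 = (-9600)**3 = -884736000000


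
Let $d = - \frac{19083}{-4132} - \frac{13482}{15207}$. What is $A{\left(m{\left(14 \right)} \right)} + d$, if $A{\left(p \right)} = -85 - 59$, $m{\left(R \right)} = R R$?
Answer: $- \frac{2937933033}{20945108} \approx -140.27$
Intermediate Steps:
$m{\left(R \right)} = R^{2}$
$A{\left(p \right)} = -144$ ($A{\left(p \right)} = -85 - 59 = -144$)
$d = \frac{78162519}{20945108}$ ($d = \left(-19083\right) \left(- \frac{1}{4132}\right) - \frac{4494}{5069} = \frac{19083}{4132} - \frac{4494}{5069} = \frac{78162519}{20945108} \approx 3.7318$)
$A{\left(m{\left(14 \right)} \right)} + d = -144 + \frac{78162519}{20945108} = - \frac{2937933033}{20945108}$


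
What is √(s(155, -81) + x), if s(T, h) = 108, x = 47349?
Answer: 3*√5273 ≈ 217.85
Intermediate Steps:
√(s(155, -81) + x) = √(108 + 47349) = √47457 = 3*√5273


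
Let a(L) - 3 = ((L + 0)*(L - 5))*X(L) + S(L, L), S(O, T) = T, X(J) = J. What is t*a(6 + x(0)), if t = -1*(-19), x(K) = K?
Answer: 855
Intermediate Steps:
t = 19
a(L) = 3 + L + L²*(-5 + L) (a(L) = 3 + (((L + 0)*(L - 5))*L + L) = 3 + ((L*(-5 + L))*L + L) = 3 + (L²*(-5 + L) + L) = 3 + (L + L²*(-5 + L)) = 3 + L + L²*(-5 + L))
t*a(6 + x(0)) = 19*(3 + (6 + 0) + (6 + 0)³ - 5*(6 + 0)²) = 19*(3 + 6 + 6³ - 5*6²) = 19*(3 + 6 + 216 - 5*36) = 19*(3 + 6 + 216 - 180) = 19*45 = 855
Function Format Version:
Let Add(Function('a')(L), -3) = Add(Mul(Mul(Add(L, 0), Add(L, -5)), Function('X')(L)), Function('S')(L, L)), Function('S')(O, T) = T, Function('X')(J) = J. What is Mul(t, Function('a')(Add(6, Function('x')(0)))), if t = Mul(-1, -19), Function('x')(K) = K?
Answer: 855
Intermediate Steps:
t = 19
Function('a')(L) = Add(3, L, Mul(Pow(L, 2), Add(-5, L))) (Function('a')(L) = Add(3, Add(Mul(Mul(Add(L, 0), Add(L, -5)), L), L)) = Add(3, Add(Mul(Mul(L, Add(-5, L)), L), L)) = Add(3, Add(Mul(Pow(L, 2), Add(-5, L)), L)) = Add(3, Add(L, Mul(Pow(L, 2), Add(-5, L)))) = Add(3, L, Mul(Pow(L, 2), Add(-5, L))))
Mul(t, Function('a')(Add(6, Function('x')(0)))) = Mul(19, Add(3, Add(6, 0), Pow(Add(6, 0), 3), Mul(-5, Pow(Add(6, 0), 2)))) = Mul(19, Add(3, 6, Pow(6, 3), Mul(-5, Pow(6, 2)))) = Mul(19, Add(3, 6, 216, Mul(-5, 36))) = Mul(19, Add(3, 6, 216, -180)) = Mul(19, 45) = 855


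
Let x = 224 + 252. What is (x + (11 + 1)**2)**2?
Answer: 384400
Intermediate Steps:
x = 476
(x + (11 + 1)**2)**2 = (476 + (11 + 1)**2)**2 = (476 + 12**2)**2 = (476 + 144)**2 = 620**2 = 384400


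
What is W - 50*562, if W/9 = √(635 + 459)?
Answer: -28100 + 9*√1094 ≈ -27802.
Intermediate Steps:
W = 9*√1094 (W = 9*√(635 + 459) = 9*√1094 ≈ 297.68)
W - 50*562 = 9*√1094 - 50*562 = 9*√1094 - 28100 = -28100 + 9*√1094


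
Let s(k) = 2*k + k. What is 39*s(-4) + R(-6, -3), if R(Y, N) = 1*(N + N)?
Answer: -474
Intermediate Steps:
R(Y, N) = 2*N (R(Y, N) = 1*(2*N) = 2*N)
s(k) = 3*k
39*s(-4) + R(-6, -3) = 39*(3*(-4)) + 2*(-3) = 39*(-12) - 6 = -468 - 6 = -474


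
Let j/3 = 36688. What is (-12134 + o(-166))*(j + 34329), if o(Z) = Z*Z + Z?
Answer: 2202859608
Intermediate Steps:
j = 110064 (j = 3*36688 = 110064)
o(Z) = Z + Z² (o(Z) = Z² + Z = Z + Z²)
(-12134 + o(-166))*(j + 34329) = (-12134 - 166*(1 - 166))*(110064 + 34329) = (-12134 - 166*(-165))*144393 = (-12134 + 27390)*144393 = 15256*144393 = 2202859608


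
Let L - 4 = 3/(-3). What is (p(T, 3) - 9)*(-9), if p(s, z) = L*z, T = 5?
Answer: 0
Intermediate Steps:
L = 3 (L = 4 + 3/(-3) = 4 + 3*(-⅓) = 4 - 1 = 3)
p(s, z) = 3*z
(p(T, 3) - 9)*(-9) = (3*3 - 9)*(-9) = (9 - 9)*(-9) = 0*(-9) = 0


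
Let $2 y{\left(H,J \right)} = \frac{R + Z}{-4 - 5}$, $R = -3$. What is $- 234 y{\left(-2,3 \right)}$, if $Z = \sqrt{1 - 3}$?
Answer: $-39 + 13 i \sqrt{2} \approx -39.0 + 18.385 i$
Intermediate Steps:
$Z = i \sqrt{2}$ ($Z = \sqrt{-2} = i \sqrt{2} \approx 1.4142 i$)
$y{\left(H,J \right)} = \frac{1}{6} - \frac{i \sqrt{2}}{18}$ ($y{\left(H,J \right)} = \frac{\left(-3 + i \sqrt{2}\right) \frac{1}{-4 - 5}}{2} = \frac{\left(-3 + i \sqrt{2}\right) \frac{1}{-9}}{2} = \frac{\left(-3 + i \sqrt{2}\right) \left(- \frac{1}{9}\right)}{2} = \frac{\frac{1}{3} - \frac{i \sqrt{2}}{9}}{2} = \frac{1}{6} - \frac{i \sqrt{2}}{18}$)
$- 234 y{\left(-2,3 \right)} = - 234 \left(\frac{1}{6} - \frac{i \sqrt{2}}{18}\right) = -39 + 13 i \sqrt{2}$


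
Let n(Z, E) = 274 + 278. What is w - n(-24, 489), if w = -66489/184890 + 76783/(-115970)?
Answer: -39525739466/71472311 ≈ -553.02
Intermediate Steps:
n(Z, E) = 552
w = -73023794/71472311 (w = -66489*1/184890 + 76783*(-1/115970) = -22163/61630 - 76783/115970 = -73023794/71472311 ≈ -1.0217)
w - n(-24, 489) = -73023794/71472311 - 1*552 = -73023794/71472311 - 552 = -39525739466/71472311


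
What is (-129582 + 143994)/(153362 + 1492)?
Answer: 2402/25809 ≈ 0.093068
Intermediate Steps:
(-129582 + 143994)/(153362 + 1492) = 14412/154854 = 14412*(1/154854) = 2402/25809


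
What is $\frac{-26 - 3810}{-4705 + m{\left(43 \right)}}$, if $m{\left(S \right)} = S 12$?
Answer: $\frac{3836}{4189} \approx 0.91573$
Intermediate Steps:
$m{\left(S \right)} = 12 S$
$\frac{-26 - 3810}{-4705 + m{\left(43 \right)}} = \frac{-26 - 3810}{-4705 + 12 \cdot 43} = - \frac{3836}{-4705 + 516} = - \frac{3836}{-4189} = \left(-3836\right) \left(- \frac{1}{4189}\right) = \frac{3836}{4189}$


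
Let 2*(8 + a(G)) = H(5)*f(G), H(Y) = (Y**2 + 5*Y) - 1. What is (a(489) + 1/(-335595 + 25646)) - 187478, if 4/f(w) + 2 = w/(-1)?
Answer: -28532579598567/152184959 ≈ -1.8749e+5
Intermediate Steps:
H(Y) = -1 + Y**2 + 5*Y
f(w) = 4/(-2 - w) (f(w) = 4/(-2 + w/(-1)) = 4/(-2 + w*(-1)) = 4/(-2 - w))
a(G) = -8 - 98/(2 + G) (a(G) = -8 + ((-1 + 5**2 + 5*5)*(-4/(2 + G)))/2 = -8 + ((-1 + 25 + 25)*(-4/(2 + G)))/2 = -8 + (49*(-4/(2 + G)))/2 = -8 + (-196/(2 + G))/2 = -8 - 98/(2 + G))
(a(489) + 1/(-335595 + 25646)) - 187478 = (2*(-57 - 4*489)/(2 + 489) + 1/(-335595 + 25646)) - 187478 = (2*(-57 - 1956)/491 + 1/(-309949)) - 187478 = (2*(1/491)*(-2013) - 1/309949) - 187478 = (-4026/491 - 1/309949) - 187478 = -1247855165/152184959 - 187478 = -28532579598567/152184959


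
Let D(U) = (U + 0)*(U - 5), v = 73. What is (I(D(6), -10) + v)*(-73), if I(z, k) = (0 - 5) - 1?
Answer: -4891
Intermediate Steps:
D(U) = U*(-5 + U)
I(z, k) = -6 (I(z, k) = -5 - 1 = -6)
(I(D(6), -10) + v)*(-73) = (-6 + 73)*(-73) = 67*(-73) = -4891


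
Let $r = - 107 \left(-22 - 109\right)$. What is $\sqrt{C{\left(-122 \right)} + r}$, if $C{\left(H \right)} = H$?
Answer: $\sqrt{13895} \approx 117.88$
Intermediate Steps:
$r = 14017$ ($r = - 107 \left(-22 - 109\right) = \left(-107\right) \left(-131\right) = 14017$)
$\sqrt{C{\left(-122 \right)} + r} = \sqrt{-122 + 14017} = \sqrt{13895}$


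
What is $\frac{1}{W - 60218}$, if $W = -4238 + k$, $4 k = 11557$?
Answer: $- \frac{4}{246267} \approx -1.6243 \cdot 10^{-5}$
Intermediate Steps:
$k = \frac{11557}{4}$ ($k = \frac{1}{4} \cdot 11557 = \frac{11557}{4} \approx 2889.3$)
$W = - \frac{5395}{4}$ ($W = -4238 + \frac{11557}{4} = - \frac{5395}{4} \approx -1348.8$)
$\frac{1}{W - 60218} = \frac{1}{- \frac{5395}{4} - 60218} = \frac{1}{- \frac{246267}{4}} = - \frac{4}{246267}$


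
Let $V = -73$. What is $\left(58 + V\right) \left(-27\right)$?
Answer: $405$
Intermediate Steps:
$\left(58 + V\right) \left(-27\right) = \left(58 - 73\right) \left(-27\right) = \left(-15\right) \left(-27\right) = 405$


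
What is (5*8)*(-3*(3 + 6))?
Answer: -1080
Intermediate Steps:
(5*8)*(-3*(3 + 6)) = 40*(-3*9) = 40*(-27) = -1080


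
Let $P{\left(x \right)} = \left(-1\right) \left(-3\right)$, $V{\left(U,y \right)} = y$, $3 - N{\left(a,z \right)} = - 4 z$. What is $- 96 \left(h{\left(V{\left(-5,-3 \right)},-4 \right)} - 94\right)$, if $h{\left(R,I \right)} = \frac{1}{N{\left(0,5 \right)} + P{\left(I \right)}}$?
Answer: $\frac{117264}{13} \approx 9020.3$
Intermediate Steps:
$N{\left(a,z \right)} = 3 + 4 z$ ($N{\left(a,z \right)} = 3 - - 4 z = 3 + 4 z$)
$P{\left(x \right)} = 3$
$h{\left(R,I \right)} = \frac{1}{26}$ ($h{\left(R,I \right)} = \frac{1}{\left(3 + 4 \cdot 5\right) + 3} = \frac{1}{\left(3 + 20\right) + 3} = \frac{1}{23 + 3} = \frac{1}{26}$)
$- 96 \left(h{\left(V{\left(-5,-3 \right)},-4 \right)} - 94\right) = - 96 \left(\frac{1}{26} - 94\right) = \left(-96\right) \left(- \frac{2443}{26}\right) = \frac{117264}{13}$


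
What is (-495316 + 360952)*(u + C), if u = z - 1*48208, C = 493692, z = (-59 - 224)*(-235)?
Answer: -68792889996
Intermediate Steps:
z = 66505 (z = -283*(-235) = 66505)
u = 18297 (u = 66505 - 1*48208 = 66505 - 48208 = 18297)
(-495316 + 360952)*(u + C) = (-495316 + 360952)*(18297 + 493692) = -134364*511989 = -68792889996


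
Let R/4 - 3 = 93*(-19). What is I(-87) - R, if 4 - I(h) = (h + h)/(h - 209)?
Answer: 1044793/148 ≈ 7059.4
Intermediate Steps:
I(h) = 4 - 2*h/(-209 + h) (I(h) = 4 - (h + h)/(h - 209) = 4 - 2*h/(-209 + h))
R = -7056 (R = 12 + 4*(93*(-19)) = 12 + 4*(-1767) = 12 - 7068 = -7056)
I(-87) - R = 2*(-418 - 87)/(-209 - 87) - 1*(-7056) = 2*(-505)/(-296) + 7056 = 2*(-1/296)*(-505) + 7056 = 505/148 + 7056 = 1044793/148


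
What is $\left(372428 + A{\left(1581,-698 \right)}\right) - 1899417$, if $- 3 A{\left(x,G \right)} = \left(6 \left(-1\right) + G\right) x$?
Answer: $-1155981$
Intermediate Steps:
$A{\left(x,G \right)} = - \frac{x \left(-6 + G\right)}{3}$ ($A{\left(x,G \right)} = - \frac{\left(6 \left(-1\right) + G\right) x}{3} = - \frac{\left(-6 + G\right) x}{3} = - \frac{x \left(-6 + G\right)}{3}$)
$\left(372428 + A{\left(1581,-698 \right)}\right) - 1899417 = \left(372428 + \frac{1}{3} \cdot 1581 \left(6 - -698\right)\right) - 1899417 = \left(372428 + \frac{1}{3} \cdot 1581 \left(6 + 698\right)\right) - 1899417 = \left(372428 + \frac{1}{3} \cdot 1581 \cdot 704\right) - 1899417 = \left(372428 + 371008\right) - 1899417 = 743436 - 1899417 = -1155981$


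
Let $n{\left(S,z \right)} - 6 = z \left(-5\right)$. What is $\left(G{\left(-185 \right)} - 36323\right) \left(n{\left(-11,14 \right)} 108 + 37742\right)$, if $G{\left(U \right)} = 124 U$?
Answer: $-1827078290$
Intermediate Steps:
$n{\left(S,z \right)} = 6 - 5 z$ ($n{\left(S,z \right)} = 6 + z \left(-5\right) = 6 - 5 z$)
$\left(G{\left(-185 \right)} - 36323\right) \left(n{\left(-11,14 \right)} 108 + 37742\right) = \left(124 \left(-185\right) - 36323\right) \left(\left(6 - 70\right) 108 + 37742\right) = \left(-22940 - 36323\right) \left(\left(6 - 70\right) 108 + 37742\right) = - 59263 \left(\left(-64\right) 108 + 37742\right) = - 59263 \left(-6912 + 37742\right) = \left(-59263\right) 30830 = -1827078290$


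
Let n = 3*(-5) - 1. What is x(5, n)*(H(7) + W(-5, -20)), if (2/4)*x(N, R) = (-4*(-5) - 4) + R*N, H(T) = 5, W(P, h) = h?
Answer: 1920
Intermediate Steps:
n = -16 (n = -15 - 1 = -16)
x(N, R) = 32 + 2*N*R (x(N, R) = 2*((-4*(-5) - 4) + R*N) = 2*((20 - 4) + N*R) = 2*(16 + N*R) = 32 + 2*N*R)
x(5, n)*(H(7) + W(-5, -20)) = (32 + 2*5*(-16))*(5 - 20) = (32 - 160)*(-15) = -128*(-15) = 1920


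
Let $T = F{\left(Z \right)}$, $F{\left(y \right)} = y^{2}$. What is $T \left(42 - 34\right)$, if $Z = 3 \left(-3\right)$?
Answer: $648$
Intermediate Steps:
$Z = -9$
$T = 81$ ($T = \left(-9\right)^{2} = 81$)
$T \left(42 - 34\right) = 81 \left(42 - 34\right) = 81 \cdot 8 = 648$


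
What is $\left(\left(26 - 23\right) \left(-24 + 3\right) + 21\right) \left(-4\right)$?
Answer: $168$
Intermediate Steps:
$\left(\left(26 - 23\right) \left(-24 + 3\right) + 21\right) \left(-4\right) = \left(3 \left(-21\right) + 21\right) \left(-4\right) = \left(-63 + 21\right) \left(-4\right) = \left(-42\right) \left(-4\right) = 168$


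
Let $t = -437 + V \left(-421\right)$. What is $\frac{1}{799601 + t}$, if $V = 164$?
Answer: $\frac{1}{730120} \approx 1.3696 \cdot 10^{-6}$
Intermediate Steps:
$t = -69481$ ($t = -437 + 164 \left(-421\right) = -437 - 69044 = -69481$)
$\frac{1}{799601 + t} = \frac{1}{799601 - 69481} = \frac{1}{730120}$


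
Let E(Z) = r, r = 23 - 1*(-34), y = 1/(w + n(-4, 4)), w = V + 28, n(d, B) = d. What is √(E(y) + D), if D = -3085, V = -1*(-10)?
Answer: 2*I*√757 ≈ 55.027*I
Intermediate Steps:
V = 10
w = 38 (w = 10 + 28 = 38)
y = 1/34 (y = 1/(38 - 4) = 1/34 ≈ 0.029412)
r = 57 (r = 23 + 34 = 57)
E(Z) = 57
√(E(y) + D) = √(57 - 3085) = √(-3028) = 2*I*√757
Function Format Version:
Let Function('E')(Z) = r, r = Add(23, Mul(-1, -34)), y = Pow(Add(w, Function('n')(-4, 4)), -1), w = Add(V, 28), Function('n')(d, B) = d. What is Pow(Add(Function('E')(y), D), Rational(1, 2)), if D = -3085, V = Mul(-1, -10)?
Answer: Mul(2, I, Pow(757, Rational(1, 2))) ≈ Mul(55.027, I)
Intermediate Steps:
V = 10
w = 38 (w = Add(10, 28) = 38)
y = Rational(1, 34) (y = Pow(Add(38, -4), -1) = Pow(34, -1) = Rational(1, 34) ≈ 0.029412)
r = 57 (r = Add(23, 34) = 57)
Function('E')(Z) = 57
Pow(Add(Function('E')(y), D), Rational(1, 2)) = Pow(Add(57, -3085), Rational(1, 2)) = Pow(-3028, Rational(1, 2)) = Mul(2, I, Pow(757, Rational(1, 2)))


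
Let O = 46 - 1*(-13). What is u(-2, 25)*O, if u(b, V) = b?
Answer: -118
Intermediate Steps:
O = 59 (O = 46 + 13 = 59)
u(-2, 25)*O = -2*59 = -118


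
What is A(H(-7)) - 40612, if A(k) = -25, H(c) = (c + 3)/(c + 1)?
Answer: -40637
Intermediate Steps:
H(c) = (3 + c)/(1 + c)
A(H(-7)) - 40612 = -25 - 40612 = -40637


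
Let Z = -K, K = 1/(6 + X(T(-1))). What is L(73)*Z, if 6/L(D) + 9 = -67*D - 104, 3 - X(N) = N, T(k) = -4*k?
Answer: 1/4170 ≈ 0.00023981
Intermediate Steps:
X(N) = 3 - N
K = ⅕ (K = 1/(6 + (3 - (-4)*(-1))) = 1/(6 + (3 - 1*4)) = 1/(6 + (3 - 4)) = 1/(6 - 1) = 1/5 = ⅕ ≈ 0.20000)
Z = -⅕ (Z = -1*⅕ = -⅕ ≈ -0.20000)
L(D) = 6/(-113 - 67*D) (L(D) = 6/(-9 + (-67*D - 104)) = 6/(-9 + (-104 - 67*D)) = 6/(-113 - 67*D))
L(73)*Z = -6/(113 + 67*73)*(-⅕) = -6/(113 + 4891)*(-⅕) = -6/5004*(-⅕) = -6*1/5004*(-⅕) = -1/834*(-⅕) = 1/4170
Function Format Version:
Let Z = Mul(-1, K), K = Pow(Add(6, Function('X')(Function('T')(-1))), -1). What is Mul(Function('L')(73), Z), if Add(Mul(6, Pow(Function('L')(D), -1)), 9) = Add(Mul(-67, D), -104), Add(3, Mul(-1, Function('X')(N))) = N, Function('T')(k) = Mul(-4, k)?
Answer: Rational(1, 4170) ≈ 0.00023981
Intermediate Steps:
Function('X')(N) = Add(3, Mul(-1, N))
K = Rational(1, 5) (K = Pow(Add(6, Add(3, Mul(-1, Mul(-4, -1)))), -1) = Pow(Add(6, Add(3, Mul(-1, 4))), -1) = Pow(Add(6, Add(3, -4)), -1) = Pow(Add(6, -1), -1) = Pow(5, -1) = Rational(1, 5) ≈ 0.20000)
Z = Rational(-1, 5) (Z = Mul(-1, Rational(1, 5)) = Rational(-1, 5) ≈ -0.20000)
Function('L')(D) = Mul(6, Pow(Add(-113, Mul(-67, D)), -1)) (Function('L')(D) = Mul(6, Pow(Add(-9, Add(Mul(-67, D), -104)), -1)) = Mul(6, Pow(Add(-9, Add(-104, Mul(-67, D))), -1)) = Mul(6, Pow(Add(-113, Mul(-67, D)), -1)))
Mul(Function('L')(73), Z) = Mul(Mul(-6, Pow(Add(113, Mul(67, 73)), -1)), Rational(-1, 5)) = Mul(Mul(-6, Pow(Add(113, 4891), -1)), Rational(-1, 5)) = Mul(Mul(-6, Pow(5004, -1)), Rational(-1, 5)) = Mul(Mul(-6, Rational(1, 5004)), Rational(-1, 5)) = Mul(Rational(-1, 834), Rational(-1, 5)) = Rational(1, 4170)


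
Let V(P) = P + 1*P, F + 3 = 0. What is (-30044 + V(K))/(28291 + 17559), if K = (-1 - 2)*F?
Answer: -15013/22925 ≈ -0.65487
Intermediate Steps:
F = -3 (F = -3 + 0 = -3)
K = 9 (K = (-1 - 2)*(-3) = -3*(-3) = 9)
V(P) = 2*P (V(P) = P + P = 2*P)
(-30044 + V(K))/(28291 + 17559) = (-30044 + 2*9)/(28291 + 17559) = (-30044 + 18)/45850 = -30026*1/45850 = -15013/22925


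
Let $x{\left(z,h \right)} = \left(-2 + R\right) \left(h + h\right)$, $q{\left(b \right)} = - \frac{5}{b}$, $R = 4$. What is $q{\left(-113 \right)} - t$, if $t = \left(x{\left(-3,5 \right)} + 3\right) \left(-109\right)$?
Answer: $\frac{283296}{113} \approx 2507.0$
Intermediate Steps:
$x{\left(z,h \right)} = 4 h$ ($x{\left(z,h \right)} = \left(-2 + 4\right) \left(h + h\right) = 2 \cdot 2 h = 4 h$)
$t = -2507$ ($t = \left(4 \cdot 5 + 3\right) \left(-109\right) = \left(20 + 3\right) \left(-109\right) = 23 \left(-109\right) = -2507$)
$q{\left(-113 \right)} - t = - \frac{5}{-113} - -2507 = \left(-5\right) \left(- \frac{1}{113}\right) + 2507 = \frac{5}{113} + 2507 = \frac{283296}{113}$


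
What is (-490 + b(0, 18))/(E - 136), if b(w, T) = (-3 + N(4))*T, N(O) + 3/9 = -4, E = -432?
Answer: 311/284 ≈ 1.0951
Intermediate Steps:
N(O) = -13/3 (N(O) = -⅓ - 4 = -13/3)
b(w, T) = -22*T/3 (b(w, T) = (-3 - 13/3)*T = -22*T/3)
(-490 + b(0, 18))/(E - 136) = (-490 - 22/3*18)/(-432 - 136) = (-490 - 132)/(-568) = -622*(-1/568) = 311/284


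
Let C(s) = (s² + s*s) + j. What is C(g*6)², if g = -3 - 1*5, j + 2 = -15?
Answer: 21077281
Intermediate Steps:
j = -17 (j = -2 - 15 = -17)
g = -8 (g = -3 - 5 = -8)
C(s) = -17 + 2*s² (C(s) = (s² + s*s) - 17 = (s² + s²) - 17 = 2*s² - 17 = -17 + 2*s²)
C(g*6)² = (-17 + 2*(-8*6)²)² = (-17 + 2*(-48)²)² = (-17 + 2*2304)² = (-17 + 4608)² = 4591² = 21077281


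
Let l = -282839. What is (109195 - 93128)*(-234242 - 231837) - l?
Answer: -7488208454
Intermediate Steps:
(109195 - 93128)*(-234242 - 231837) - l = (109195 - 93128)*(-234242 - 231837) - 1*(-282839) = 16067*(-466079) + 282839 = -7488491293 + 282839 = -7488208454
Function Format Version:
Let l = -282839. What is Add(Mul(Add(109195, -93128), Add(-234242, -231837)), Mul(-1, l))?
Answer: -7488208454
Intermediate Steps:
Add(Mul(Add(109195, -93128), Add(-234242, -231837)), Mul(-1, l)) = Add(Mul(Add(109195, -93128), Add(-234242, -231837)), Mul(-1, -282839)) = Add(Mul(16067, -466079), 282839) = Add(-7488491293, 282839) = -7488208454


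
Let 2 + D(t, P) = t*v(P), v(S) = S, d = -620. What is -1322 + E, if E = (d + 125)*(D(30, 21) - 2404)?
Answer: 877798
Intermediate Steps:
D(t, P) = -2 + P*t (D(t, P) = -2 + t*P = -2 + P*t)
E = 879120 (E = (-620 + 125)*((-2 + 21*30) - 2404) = -495*((-2 + 630) - 2404) = -495*(628 - 2404) = -495*(-1776) = 879120)
-1322 + E = -1322 + 879120 = 877798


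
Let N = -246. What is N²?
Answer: 60516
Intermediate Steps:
N² = (-246)² = 60516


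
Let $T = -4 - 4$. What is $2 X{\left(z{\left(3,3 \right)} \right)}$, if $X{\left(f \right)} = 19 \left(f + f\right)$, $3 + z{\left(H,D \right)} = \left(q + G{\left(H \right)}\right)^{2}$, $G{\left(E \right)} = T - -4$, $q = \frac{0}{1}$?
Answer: $988$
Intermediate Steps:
$T = -8$
$q = 0$ ($q = 0 \cdot 1 = 0$)
$G{\left(E \right)} = -4$ ($G{\left(E \right)} = -8 - -4 = -8 + 4 = -4$)
$z{\left(H,D \right)} = 13$ ($z{\left(H,D \right)} = -3 + \left(0 - 4\right)^{2} = -3 + \left(-4\right)^{2} = -3 + 16 = 13$)
$X{\left(f \right)} = 38 f$ ($X{\left(f \right)} = 19 \cdot 2 f = 38 f$)
$2 X{\left(z{\left(3,3 \right)} \right)} = 2 \cdot 38 \cdot 13 = 2 \cdot 494 = 988$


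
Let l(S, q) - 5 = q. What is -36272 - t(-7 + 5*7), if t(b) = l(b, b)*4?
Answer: -36404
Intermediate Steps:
l(S, q) = 5 + q
t(b) = 20 + 4*b (t(b) = (5 + b)*4 = 20 + 4*b)
-36272 - t(-7 + 5*7) = -36272 - (20 + 4*(-7 + 5*7)) = -36272 - (20 + 4*(-7 + 35)) = -36272 - (20 + 4*28) = -36272 - (20 + 112) = -36272 - 1*132 = -36272 - 132 = -36404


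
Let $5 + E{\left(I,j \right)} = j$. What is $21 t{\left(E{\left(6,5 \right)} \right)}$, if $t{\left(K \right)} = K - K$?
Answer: $0$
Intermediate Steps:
$E{\left(I,j \right)} = -5 + j$
$t{\left(K \right)} = 0$
$21 t{\left(E{\left(6,5 \right)} \right)} = 21 \cdot 0 = 0$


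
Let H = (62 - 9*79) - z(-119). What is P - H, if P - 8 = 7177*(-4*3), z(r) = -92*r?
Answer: -74519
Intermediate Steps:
P = -86116 (P = 8 + 7177*(-4*3) = 8 + 7177*(-12) = 8 - 86124 = -86116)
H = -11597 (H = (62 - 9*79) - (-92)*(-119) = (62 - 711) - 1*10948 = -649 - 10948 = -11597)
P - H = -86116 - 1*(-11597) = -86116 + 11597 = -74519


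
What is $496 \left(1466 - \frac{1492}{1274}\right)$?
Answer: $\frac{462815616}{637} \approx 7.2656 \cdot 10^{5}$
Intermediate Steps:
$496 \left(1466 - \frac{1492}{1274}\right) = 496 \left(1466 - \frac{746}{637}\right) = 496 \cdot \frac{933096}{637} = \frac{462815616}{637}$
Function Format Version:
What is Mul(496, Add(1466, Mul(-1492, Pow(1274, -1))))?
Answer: Rational(462815616, 637) ≈ 7.2656e+5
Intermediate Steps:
Mul(496, Add(1466, Mul(-1492, Pow(1274, -1)))) = Mul(496, Add(1466, Mul(-1492, Rational(1, 1274)))) = Mul(496, Add(1466, Rational(-746, 637))) = Mul(496, Rational(933096, 637)) = Rational(462815616, 637)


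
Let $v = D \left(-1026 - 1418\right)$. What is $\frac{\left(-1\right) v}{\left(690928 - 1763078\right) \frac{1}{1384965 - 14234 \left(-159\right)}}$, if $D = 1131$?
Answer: $- \frac{5042071472022}{536075} \approx -9.4055 \cdot 10^{6}$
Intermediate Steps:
$v = -2764164$ ($v = 1131 \left(-1026 - 1418\right) = 1131 \left(-2444\right) = -2764164$)
$\frac{\left(-1\right) v}{\left(690928 - 1763078\right) \frac{1}{1384965 - 14234 \left(-159\right)}} = \frac{\left(-1\right) \left(-2764164\right)}{\left(690928 - 1763078\right) \frac{1}{1384965 - 14234 \left(-159\right)}} = \frac{2764164}{\left(-1072150\right) \frac{1}{1384965 - -2263206}} = \frac{2764164}{\left(-1072150\right) \frac{1}{1384965 + 2263206}} = \frac{2764164}{\left(-1072150\right) \frac{1}{3648171}} = \frac{2764164}{- \frac{1072150}{3648171}} = 2764164 \left(- \frac{3648171}{1072150}\right) = - \frac{5042071472022}{536075}$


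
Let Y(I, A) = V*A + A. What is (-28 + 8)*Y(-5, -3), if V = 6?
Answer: 420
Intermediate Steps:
Y(I, A) = 7*A (Y(I, A) = 6*A + A = 7*A)
(-28 + 8)*Y(-5, -3) = (-28 + 8)*(7*(-3)) = -20*(-21) = 420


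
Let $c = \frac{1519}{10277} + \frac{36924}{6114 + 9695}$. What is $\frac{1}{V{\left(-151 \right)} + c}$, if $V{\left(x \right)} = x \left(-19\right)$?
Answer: $\frac{162469093}{466527309636} \approx 0.00034825$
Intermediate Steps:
$V{\left(x \right)} = - 19 x$
$c = \frac{403481819}{162469093}$ ($c = 1519 \cdot \frac{1}{10277} + \frac{36924}{15809} = \frac{1519}{10277} + 36924 \cdot \frac{1}{15809} = \frac{1519}{10277} + \frac{36924}{15809} = \frac{403481819}{162469093} \approx 2.4834$)
$\frac{1}{V{\left(-151 \right)} + c} = \frac{1}{\left(-19\right) \left(-151\right) + \frac{403481819}{162469093}} = \frac{1}{2869 + \frac{403481819}{162469093}} = \frac{1}{\frac{466527309636}{162469093}} = \frac{162469093}{466527309636}$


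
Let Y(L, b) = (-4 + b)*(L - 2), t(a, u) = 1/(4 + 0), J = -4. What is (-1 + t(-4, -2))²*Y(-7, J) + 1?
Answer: 83/2 ≈ 41.500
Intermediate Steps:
t(a, u) = ¼ (t(a, u) = 1/4 = ¼)
Y(L, b) = (-4 + b)*(-2 + L)
(-1 + t(-4, -2))²*Y(-7, J) + 1 = (-1 + ¼)²*(8 - 4*(-7) - 2*(-4) - 7*(-4)) + 1 = (-¾)²*(8 + 28 + 8 + 28) + 1 = (9/16)*72 + 1 = 81/2 + 1 = 83/2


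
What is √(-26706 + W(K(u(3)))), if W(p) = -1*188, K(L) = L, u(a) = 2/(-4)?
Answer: I*√26894 ≈ 163.99*I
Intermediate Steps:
u(a) = -½ (u(a) = 2*(-¼) = -½)
W(p) = -188
√(-26706 + W(K(u(3)))) = √(-26706 - 188) = √(-26894) = I*√26894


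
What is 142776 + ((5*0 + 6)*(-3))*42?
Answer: 142020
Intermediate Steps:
142776 + ((5*0 + 6)*(-3))*42 = 142776 + ((0 + 6)*(-3))*42 = 142776 + (6*(-3))*42 = 142776 - 18*42 = 142776 - 756 = 142020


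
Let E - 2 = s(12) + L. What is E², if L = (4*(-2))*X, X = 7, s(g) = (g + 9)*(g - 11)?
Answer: 1089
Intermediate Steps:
s(g) = (-11 + g)*(9 + g) (s(g) = (9 + g)*(-11 + g) = (-11 + g)*(9 + g))
L = -56 (L = (4*(-2))*7 = -8*7 = -56)
E = -33 (E = 2 + ((-99 + 12² - 2*12) - 56) = 2 + ((-99 + 144 - 24) - 56) = 2 + (21 - 56) = 2 - 35 = -33)
E² = (-33)² = 1089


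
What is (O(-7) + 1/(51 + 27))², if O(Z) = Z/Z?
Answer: 6241/6084 ≈ 1.0258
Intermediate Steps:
O(Z) = 1
(O(-7) + 1/(51 + 27))² = (1 + 1/(51 + 27))² = (1 + 1/78)² = (79/78)² = 6241/6084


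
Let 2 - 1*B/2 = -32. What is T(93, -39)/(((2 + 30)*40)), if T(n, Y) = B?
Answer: 17/320 ≈ 0.053125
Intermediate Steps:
B = 68 (B = 4 - 2*(-32) = 4 + 64 = 68)
T(n, Y) = 68
T(93, -39)/(((2 + 30)*40)) = 68/(((2 + 30)*40)) = 68/((32*40)) = 68/1280 = 68*(1/1280) = 17/320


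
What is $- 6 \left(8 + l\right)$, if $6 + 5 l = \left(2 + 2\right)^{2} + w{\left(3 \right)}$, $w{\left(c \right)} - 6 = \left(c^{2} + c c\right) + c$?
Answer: $- \frac{462}{5} \approx -92.4$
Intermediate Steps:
$w{\left(c \right)} = 6 + c + 2 c^{2}$ ($w{\left(c \right)} = 6 + \left(\left(c^{2} + c c\right) + c\right) = 6 + \left(\left(c^{2} + c^{2}\right) + c\right) = 6 + \left(2 c^{2} + c\right) = 6 + \left(c + 2 c^{2}\right) = 6 + c + 2 c^{2}$)
$l = \frac{37}{5}$ ($l = - \frac{6}{5} + \frac{\left(2 + 2\right)^{2} + \left(6 + 3 + 2 \cdot 3^{2}\right)}{5} = - \frac{6}{5} + \frac{4^{2} + \left(6 + 3 + 2 \cdot 9\right)}{5} = - \frac{6}{5} + \frac{16 + \left(6 + 3 + 18\right)}{5} = - \frac{6}{5} + \frac{16 + 27}{5} = - \frac{6}{5} + \frac{1}{5} \cdot 43 = - \frac{6}{5} + \frac{43}{5} = \frac{37}{5} \approx 7.4$)
$- 6 \left(8 + l\right) = - 6 \left(8 + \frac{37}{5}\right) = \left(-6\right) \frac{77}{5} = - \frac{462}{5}$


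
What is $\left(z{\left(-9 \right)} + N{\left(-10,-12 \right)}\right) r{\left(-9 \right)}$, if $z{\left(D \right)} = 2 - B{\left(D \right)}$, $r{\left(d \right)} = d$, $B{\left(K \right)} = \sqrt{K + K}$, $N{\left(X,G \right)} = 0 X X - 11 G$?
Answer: $-1206 + 27 i \sqrt{2} \approx -1206.0 + 38.184 i$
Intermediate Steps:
$N{\left(X,G \right)} = - 11 G$ ($N{\left(X,G \right)} = 0 X - 11 G = 0 - 11 G = - 11 G$)
$B{\left(K \right)} = \sqrt{2} \sqrt{K}$ ($B{\left(K \right)} = \sqrt{2 K} = \sqrt{2} \sqrt{K}$)
$z{\left(D \right)} = 2 - \sqrt{2} \sqrt{D}$
$\left(z{\left(-9 \right)} + N{\left(-10,-12 \right)}\right) r{\left(-9 \right)} = \left(\left(2 - \sqrt{2} \sqrt{-9}\right) - -132\right) \left(-9\right) = \left(\left(2 - \sqrt{2} \cdot 3 i\right) + 132\right) \left(-9\right) = \left(\left(2 - 3 i \sqrt{2}\right) + 132\right) \left(-9\right) = \left(134 - 3 i \sqrt{2}\right) \left(-9\right) = -1206 + 27 i \sqrt{2}$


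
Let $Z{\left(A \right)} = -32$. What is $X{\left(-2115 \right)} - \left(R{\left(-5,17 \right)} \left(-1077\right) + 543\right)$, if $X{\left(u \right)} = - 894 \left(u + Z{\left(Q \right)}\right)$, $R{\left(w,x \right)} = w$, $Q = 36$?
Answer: $1913490$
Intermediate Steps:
$X{\left(u \right)} = 28608 - 894 u$ ($X{\left(u \right)} = - 894 \left(u - 32\right) = - 894 \left(-32 + u\right) = 28608 - 894 u$)
$X{\left(-2115 \right)} - \left(R{\left(-5,17 \right)} \left(-1077\right) + 543\right) = \left(28608 - -1890810\right) - \left(\left(-5\right) \left(-1077\right) + 543\right) = \left(28608 + 1890810\right) - \left(5385 + 543\right) = 1919418 - 5928 = 1913490$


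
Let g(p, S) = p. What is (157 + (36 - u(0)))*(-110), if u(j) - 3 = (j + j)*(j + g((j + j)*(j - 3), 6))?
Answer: -20900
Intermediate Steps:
u(j) = 3 + 2*j*(j + 2*j*(-3 + j)) (u(j) = 3 + (j + j)*(j + (j + j)*(j - 3)) = 3 + (2*j)*(j + (2*j)*(-3 + j)) = 3 + (2*j)*(j + 2*j*(-3 + j)) = 3 + 2*j*(j + 2*j*(-3 + j)))
(157 + (36 - u(0)))*(-110) = (157 + (36 - (3 - 10*0² + 4*0³)))*(-110) = (157 + (36 - (3 - 10*0 + 4*0)))*(-110) = (157 + (36 - (3 + 0 + 0)))*(-110) = (157 + (36 - 1*3))*(-110) = (157 + (36 - 3))*(-110) = (157 + 33)*(-110) = 190*(-110) = -20900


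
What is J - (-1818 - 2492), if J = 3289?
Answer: 7599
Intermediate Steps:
J - (-1818 - 2492) = 3289 - (-1818 - 2492) = 3289 - 1*(-4310) = 3289 + 4310 = 7599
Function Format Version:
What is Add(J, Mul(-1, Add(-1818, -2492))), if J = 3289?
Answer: 7599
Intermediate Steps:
Add(J, Mul(-1, Add(-1818, -2492))) = Add(3289, Mul(-1, Add(-1818, -2492))) = Add(3289, Mul(-1, -4310)) = Add(3289, 4310) = 7599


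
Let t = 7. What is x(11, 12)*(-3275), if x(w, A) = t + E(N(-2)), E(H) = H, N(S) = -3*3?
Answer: 6550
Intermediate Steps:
N(S) = -9
x(w, A) = -2 (x(w, A) = 7 - 9 = -2)
x(11, 12)*(-3275) = -2*(-3275) = 6550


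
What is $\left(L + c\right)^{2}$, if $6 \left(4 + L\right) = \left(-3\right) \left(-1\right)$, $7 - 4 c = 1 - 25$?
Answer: $\frac{289}{16} \approx 18.063$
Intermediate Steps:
$c = \frac{31}{4}$ ($c = \frac{7}{4} - \frac{1 - 25}{4} = \frac{7}{4} - -6 = \frac{7}{4} + 6 = \frac{31}{4} \approx 7.75$)
$L = - \frac{7}{2}$ ($L = -4 + \frac{\left(-3\right) \left(-1\right)}{6} = -4 + \frac{1}{6} \cdot 3 = -4 + \frac{1}{2} = - \frac{7}{2} \approx -3.5$)
$\left(L + c\right)^{2} = \left(- \frac{7}{2} + \frac{31}{4}\right)^{2} = \left(\frac{17}{4}\right)^{2} = \frac{289}{16}$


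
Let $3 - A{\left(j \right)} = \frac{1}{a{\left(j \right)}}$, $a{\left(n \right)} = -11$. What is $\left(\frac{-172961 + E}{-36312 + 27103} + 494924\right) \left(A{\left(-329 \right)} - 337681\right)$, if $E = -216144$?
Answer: $- \frac{16931030708702997}{101299} \approx -1.6714 \cdot 10^{11}$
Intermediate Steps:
$A{\left(j \right)} = \frac{34}{11}$ ($A{\left(j \right)} = 3 - \frac{1}{-11} = 3 - - \frac{1}{11} = 3 + \frac{1}{11} = \frac{34}{11}$)
$\left(\frac{-172961 + E}{-36312 + 27103} + 494924\right) \left(A{\left(-329 \right)} - 337681\right) = \left(\frac{-172961 - 216144}{-36312 + 27103} + 494924\right) \left(\frac{34}{11} - 337681\right) = \left(- \frac{389105}{-9209} + 494924\right) \left(- \frac{3714457}{11}\right) = \left(\left(-389105\right) \left(- \frac{1}{9209}\right) + 494924\right) \left(- \frac{3714457}{11}\right) = \left(\frac{389105}{9209} + 494924\right) \left(- \frac{3714457}{11}\right) = \frac{4558144221}{9209} \left(- \frac{3714457}{11}\right) = - \frac{16931030708702997}{101299}$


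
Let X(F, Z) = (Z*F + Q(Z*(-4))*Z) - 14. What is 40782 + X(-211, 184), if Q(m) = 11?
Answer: 3968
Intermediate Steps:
X(F, Z) = -14 + 11*Z + F*Z (X(F, Z) = (Z*F + 11*Z) - 14 = (F*Z + 11*Z) - 14 = (11*Z + F*Z) - 14 = -14 + 11*Z + F*Z)
40782 + X(-211, 184) = 40782 + (-14 + 11*184 - 211*184) = 40782 + (-14 + 2024 - 38824) = 40782 - 36814 = 3968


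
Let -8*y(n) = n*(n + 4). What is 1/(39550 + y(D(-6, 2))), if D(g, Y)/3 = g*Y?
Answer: 1/39406 ≈ 2.5377e-5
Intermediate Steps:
D(g, Y) = 3*Y*g (D(g, Y) = 3*(g*Y) = 3*(Y*g) = 3*Y*g)
y(n) = -n*(4 + n)/8 (y(n) = -n*(n + 4)/8 = -n*(4 + n)/8)
1/(39550 + y(D(-6, 2))) = 1/(39550 - 3*2*(-6)*(4 + 3*2*(-6))/8) = 1/(39550 - 1/8*(-36)*(4 - 36)) = 1/(39550 - 1/8*(-36)*(-32)) = 1/(39550 - 144) = 1/39406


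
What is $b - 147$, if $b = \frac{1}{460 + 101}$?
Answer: $- \frac{82466}{561} \approx -147.0$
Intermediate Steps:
$b = \frac{1}{561} \approx 0.0017825$
$b - 147 = \frac{1}{561} - 147 = - \frac{82466}{561}$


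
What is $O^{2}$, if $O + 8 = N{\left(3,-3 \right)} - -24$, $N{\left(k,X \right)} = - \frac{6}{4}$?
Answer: $\frac{841}{4} \approx 210.25$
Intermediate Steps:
$N{\left(k,X \right)} = - \frac{3}{2}$ ($N{\left(k,X \right)} = \left(-6\right) \frac{1}{4} = - \frac{3}{2}$)
$O = \frac{29}{2}$ ($O = -8 - - \frac{45}{2} = -8 + \left(- \frac{3}{2} + 24\right) = -8 + \frac{45}{2} = \frac{29}{2} \approx 14.5$)
$O^{2} = \left(\frac{29}{2}\right)^{2} = \frac{841}{4}$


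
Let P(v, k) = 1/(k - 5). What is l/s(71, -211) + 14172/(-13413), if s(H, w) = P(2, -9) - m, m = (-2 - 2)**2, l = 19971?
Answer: -139014186/111775 ≈ -1243.7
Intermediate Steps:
P(v, k) = 1/(-5 + k)
m = 16 (m = (-4)**2 = 16)
s(H, w) = -225/14 (s(H, w) = 1/(-5 - 9) - 1*16 = 1/(-14) - 16 = -1/14 - 16 = -225/14)
l/s(71, -211) + 14172/(-13413) = 19971/(-225/14) + 14172/(-13413) = 19971*(-14/225) + 14172*(-1/13413) = -31066/25 - 4724/4471 = -139014186/111775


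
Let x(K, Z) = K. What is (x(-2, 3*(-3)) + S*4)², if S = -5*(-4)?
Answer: 6084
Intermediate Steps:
S = 20
(x(-2, 3*(-3)) + S*4)² = (-2 + 20*4)² = (-2 + 80)² = 78² = 6084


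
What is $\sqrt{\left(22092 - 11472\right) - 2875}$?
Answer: $\sqrt{7745} \approx 88.006$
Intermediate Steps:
$\sqrt{\left(22092 - 11472\right) - 2875} = \sqrt{10620 - 2875} = \sqrt{7745}$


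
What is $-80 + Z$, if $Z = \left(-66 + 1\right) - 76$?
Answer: $-221$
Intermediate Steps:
$Z = -141$ ($Z = -65 - 76 = -141$)
$-80 + Z = -80 - 141 = -221$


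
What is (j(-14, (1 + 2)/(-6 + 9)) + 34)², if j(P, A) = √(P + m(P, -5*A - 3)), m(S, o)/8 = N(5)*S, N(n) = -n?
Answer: (34 + √546)² ≈ 3290.9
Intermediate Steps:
m(S, o) = -40*S (m(S, o) = 8*((-1*5)*S) = 8*(-5*S) = -40*S)
j(P, A) = √39*√(-P) (j(P, A) = √(P - 40*P) = √(-39*P) = √39*√(-P))
(j(-14, (1 + 2)/(-6 + 9)) + 34)² = (√39*√(-1*(-14)) + 34)² = (√39*√14 + 34)² = (√546 + 34)² = (34 + √546)²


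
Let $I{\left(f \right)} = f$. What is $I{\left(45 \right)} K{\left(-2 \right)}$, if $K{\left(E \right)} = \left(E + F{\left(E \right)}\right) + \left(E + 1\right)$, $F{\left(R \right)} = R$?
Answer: $-225$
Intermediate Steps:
$K{\left(E \right)} = 1 + 3 E$ ($K{\left(E \right)} = \left(E + E\right) + \left(E + 1\right) = 2 E + \left(1 + E\right) = 1 + 3 E$)
$I{\left(45 \right)} K{\left(-2 \right)} = 45 \left(1 + 3 \left(-2\right)\right) = 45 \left(1 - 6\right) = 45 \left(-5\right) = -225$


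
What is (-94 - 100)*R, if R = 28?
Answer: -5432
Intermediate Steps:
(-94 - 100)*R = (-94 - 100)*28 = -194*28 = -5432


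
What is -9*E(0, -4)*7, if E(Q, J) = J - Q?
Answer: 252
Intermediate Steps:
-9*E(0, -4)*7 = -9*(-4 - 1*0)*7 = -9*(-4 + 0)*7 = -9*(-4)*7 = 36*7 = 252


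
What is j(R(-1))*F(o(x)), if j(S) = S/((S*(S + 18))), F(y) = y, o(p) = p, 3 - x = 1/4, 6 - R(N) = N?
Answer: 11/100 ≈ 0.11000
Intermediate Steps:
R(N) = 6 - N
x = 11/4 (x = 3 - 1/4 = 3 - 1*¼ = 3 - ¼ = 11/4 ≈ 2.7500)
j(S) = 1/(18 + S) (j(S) = S/((S*(18 + S))) = S*(1/(S*(18 + S))) = 1/(18 + S))
j(R(-1))*F(o(x)) = (11/4)/(18 + (6 - 1*(-1))) = (11/4)/(18 + (6 + 1)) = (11/4)/(18 + 7) = (11/4)/25 = (1/25)*(11/4) = 11/100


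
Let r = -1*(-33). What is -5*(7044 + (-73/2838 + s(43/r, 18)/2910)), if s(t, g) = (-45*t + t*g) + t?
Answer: -29086564471/825858 ≈ -35220.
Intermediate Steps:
r = 33
s(t, g) = -44*t + g*t (s(t, g) = (-45*t + g*t) + t = -44*t + g*t)
-5*(7044 + (-73/2838 + s(43/r, 18)/2910)) = -5*(7044 + (-73/2838 + ((43/33)*(-44 + 18))/2910)) = -5*(7044 + (-73*1/2838 + ((43*(1/33))*(-26))*(1/2910))) = -5*(7044 + (-73/2838 + ((43/33)*(-26))*(1/2910))) = -5*(7044 + (-73/2838 - 1118/33*1/2910)) = -5*(7044 + (-73/2838 - 559/48015)) = -5*(7044 - 154289/4129290) = -5*29086564471/4129290 = -29086564471/825858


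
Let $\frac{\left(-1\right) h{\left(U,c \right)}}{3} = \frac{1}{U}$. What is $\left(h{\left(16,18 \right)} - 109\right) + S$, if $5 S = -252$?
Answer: $- \frac{12767}{80} \approx -159.59$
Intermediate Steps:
$S = - \frac{252}{5}$ ($S = \frac{1}{5} \left(-252\right) = - \frac{252}{5} \approx -50.4$)
$h{\left(U,c \right)} = - \frac{3}{U}$
$\left(h{\left(16,18 \right)} - 109\right) + S = \left(- \frac{3}{16} - 109\right) - \frac{252}{5} = - \frac{1747}{16} - \frac{252}{5} = - \frac{12767}{80}$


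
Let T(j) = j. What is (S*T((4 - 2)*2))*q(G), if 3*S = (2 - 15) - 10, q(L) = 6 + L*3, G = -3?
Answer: 92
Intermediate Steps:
q(L) = 6 + 3*L
S = -23/3 (S = ((2 - 15) - 10)/3 = (-13 - 10)/3 = (⅓)*(-23) = -23/3 ≈ -7.6667)
(S*T((4 - 2)*2))*q(G) = (-23*(4 - 2)*2/3)*(6 + 3*(-3)) = (-46*2/3)*(6 - 9) = -23/3*4*(-3) = -92/3*(-3) = 92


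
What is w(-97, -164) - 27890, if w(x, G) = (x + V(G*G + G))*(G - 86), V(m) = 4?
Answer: -4640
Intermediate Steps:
w(x, G) = (-86 + G)*(4 + x) (w(x, G) = (x + 4)*(G - 86) = (4 + x)*(-86 + G) = (-86 + G)*(4 + x))
w(-97, -164) - 27890 = (-344 - 86*(-97) + 4*(-164) - 164*(-97)) - 27890 = (-344 + 8342 - 656 + 15908) - 27890 = 23250 - 27890 = -4640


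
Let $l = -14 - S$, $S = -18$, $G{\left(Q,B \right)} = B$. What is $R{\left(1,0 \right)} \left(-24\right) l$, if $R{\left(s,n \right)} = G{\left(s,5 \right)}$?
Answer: $-480$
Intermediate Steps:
$R{\left(s,n \right)} = 5$
$l = 4$ ($l = -14 - -18 = -14 + 18 = 4$)
$R{\left(1,0 \right)} \left(-24\right) l = 5 \left(-24\right) 4 = \left(-120\right) 4 = -480$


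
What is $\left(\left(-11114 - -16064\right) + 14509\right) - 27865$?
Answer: $-8406$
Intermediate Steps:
$\left(\left(-11114 - -16064\right) + 14509\right) - 27865 = \left(\left(-11114 + 16064\right) + 14509\right) - 27865 = \left(4950 + 14509\right) - 27865 = 19459 - 27865 = -8406$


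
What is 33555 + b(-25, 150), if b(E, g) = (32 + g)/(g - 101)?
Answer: 234911/7 ≈ 33559.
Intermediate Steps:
b(E, g) = (32 + g)/(-101 + g)
33555 + b(-25, 150) = 33555 + (32 + 150)/(-101 + 150) = 33555 + 182/49 = 33555 + (1/49)*182 = 33555 + 26/7 = 234911/7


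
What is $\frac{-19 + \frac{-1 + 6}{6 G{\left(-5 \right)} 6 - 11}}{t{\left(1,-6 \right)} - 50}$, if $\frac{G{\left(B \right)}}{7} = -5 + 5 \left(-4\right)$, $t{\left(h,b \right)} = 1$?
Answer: $\frac{119914}{309239} \approx 0.38777$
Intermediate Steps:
$G{\left(B \right)} = -175$ ($G{\left(B \right)} = 7 \left(-5 + 5 \left(-4\right)\right) = 7 \left(-5 - 20\right) = 7 \left(-25\right) = -175$)
$\frac{-19 + \frac{-1 + 6}{6 G{\left(-5 \right)} 6 - 11}}{t{\left(1,-6 \right)} - 50} = \frac{-19 + \frac{-1 + 6}{6 \left(-175\right) 6 - 11}}{1 - 50} = \frac{-19 + \frac{5}{\left(-1050\right) 6 - 11}}{-49} = \left(-19 + \frac{5}{-6300 - 11}\right) \left(- \frac{1}{49}\right) = \left(-19 + \frac{5}{-6311}\right) \left(- \frac{1}{49}\right) = \left(-19 + 5 \left(- \frac{1}{6311}\right)\right) \left(- \frac{1}{49}\right) = \left(-19 - \frac{5}{6311}\right) \left(- \frac{1}{49}\right) = \left(- \frac{119914}{6311}\right) \left(- \frac{1}{49}\right) = \frac{119914}{309239}$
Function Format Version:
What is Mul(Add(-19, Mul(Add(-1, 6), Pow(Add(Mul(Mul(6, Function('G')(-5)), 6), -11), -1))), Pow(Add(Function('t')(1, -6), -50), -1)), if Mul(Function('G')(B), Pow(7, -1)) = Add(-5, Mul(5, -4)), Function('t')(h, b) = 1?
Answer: Rational(119914, 309239) ≈ 0.38777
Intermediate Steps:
Function('G')(B) = -175 (Function('G')(B) = Mul(7, Add(-5, Mul(5, -4))) = Mul(7, Add(-5, -20)) = Mul(7, -25) = -175)
Mul(Add(-19, Mul(Add(-1, 6), Pow(Add(Mul(Mul(6, Function('G')(-5)), 6), -11), -1))), Pow(Add(Function('t')(1, -6), -50), -1)) = Mul(Add(-19, Mul(Add(-1, 6), Pow(Add(Mul(Mul(6, -175), 6), -11), -1))), Pow(Add(1, -50), -1)) = Mul(Add(-19, Mul(5, Pow(Add(Mul(-1050, 6), -11), -1))), Pow(-49, -1)) = Mul(Add(-19, Mul(5, Pow(Add(-6300, -11), -1))), Rational(-1, 49)) = Mul(Add(-19, Mul(5, Pow(-6311, -1))), Rational(-1, 49)) = Mul(Add(-19, Mul(5, Rational(-1, 6311))), Rational(-1, 49)) = Mul(Add(-19, Rational(-5, 6311)), Rational(-1, 49)) = Mul(Rational(-119914, 6311), Rational(-1, 49)) = Rational(119914, 309239)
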